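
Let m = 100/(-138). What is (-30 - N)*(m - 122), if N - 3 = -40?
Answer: -59276/69 ≈ -859.07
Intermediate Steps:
N = -37 (N = 3 - 40 = -37)
m = -50/69 (m = 100*(-1/138) = -50/69 ≈ -0.72464)
(-30 - N)*(m - 122) = (-30 - 1*(-37))*(-50/69 - 122) = (-30 + 37)*(-8468/69) = 7*(-8468/69) = -59276/69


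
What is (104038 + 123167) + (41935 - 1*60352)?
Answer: 208788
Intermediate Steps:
(104038 + 123167) + (41935 - 1*60352) = 227205 + (41935 - 60352) = 227205 - 18417 = 208788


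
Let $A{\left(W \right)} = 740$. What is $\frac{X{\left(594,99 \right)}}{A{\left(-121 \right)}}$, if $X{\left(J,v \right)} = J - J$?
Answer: $0$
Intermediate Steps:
$X{\left(J,v \right)} = 0$
$\frac{X{\left(594,99 \right)}}{A{\left(-121 \right)}} = \frac{0}{740} = 0 \cdot \frac{1}{740} = 0$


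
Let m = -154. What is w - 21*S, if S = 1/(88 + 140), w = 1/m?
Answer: -577/5852 ≈ -0.098599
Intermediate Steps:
w = -1/154 (w = 1/(-154) = -1/154 ≈ -0.0064935)
S = 1/228 ≈ 0.0043860
w - 21*S = -1/154 - 21*1/228 = -1/154 - 7/76 = -577/5852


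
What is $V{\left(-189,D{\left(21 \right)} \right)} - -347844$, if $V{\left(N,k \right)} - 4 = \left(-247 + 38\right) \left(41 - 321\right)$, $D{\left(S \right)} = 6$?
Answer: $406368$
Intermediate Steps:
$V{\left(N,k \right)} = 58524$ ($V{\left(N,k \right)} = 4 + \left(-247 + 38\right) \left(41 - 321\right) = 4 - -58520 = 4 + 58520 = 58524$)
$V{\left(-189,D{\left(21 \right)} \right)} - -347844 = 58524 - -347844 = 58524 + 347844 = 406368$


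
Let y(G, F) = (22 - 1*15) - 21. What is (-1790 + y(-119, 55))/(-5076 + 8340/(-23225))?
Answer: 190445/535902 ≈ 0.35537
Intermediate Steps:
y(G, F) = -14 (y(G, F) = (22 - 15) - 21 = 7 - 21 = -14)
(-1790 + y(-119, 55))/(-5076 + 8340/(-23225)) = (-1790 - 14)/(-5076 + 8340/(-23225)) = -1804/(-5076 + 8340*(-1/23225)) = -1804/(-5076 - 1668/4645) = -1804/(-23579688/4645) = -1804*(-4645/23579688) = 190445/535902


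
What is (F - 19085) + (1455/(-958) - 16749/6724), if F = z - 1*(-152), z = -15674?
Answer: -111475001653/3220796 ≈ -34611.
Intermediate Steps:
F = -15522 (F = -15674 - 1*(-152) = -15674 + 152 = -15522)
(F - 19085) + (1455/(-958) - 16749/6724) = (-15522 - 19085) + (1455/(-958) - 16749/6724) = -34607 + (1455*(-1/958) - 16749*1/6724) = -34607 + (-1455/958 - 16749/6724) = -34607 - 12914481/3220796 = -111475001653/3220796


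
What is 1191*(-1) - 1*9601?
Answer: -10792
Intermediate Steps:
1191*(-1) - 1*9601 = -1191 - 9601 = -10792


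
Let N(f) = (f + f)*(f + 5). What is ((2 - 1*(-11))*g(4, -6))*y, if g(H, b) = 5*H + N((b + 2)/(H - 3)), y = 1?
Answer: 156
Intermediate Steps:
N(f) = 2*f*(5 + f) (N(f) = (2*f)*(5 + f) = 2*f*(5 + f))
g(H, b) = 5*H + 2*(2 + b)*(5 + (2 + b)/(-3 + H))/(-3 + H) (g(H, b) = 5*H + 2*((b + 2)/(H - 3))*(5 + (b + 2)/(H - 3)) = 5*H + 2*((2 + b)/(-3 + H))*(5 + (2 + b)/(-3 + H)) = 5*H + 2*(2 + b)*(5 + (2 + b)/(-3 + H))/(-3 + H))
((2 - 1*(-11))*g(4, -6))*y = ((2 - 1*(-11))*((2*(2 - 6)*(-13 - 6 + 5*4) + 5*4*(-3 + 4)**2)/(-3 + 4)**2))*1 = ((2 + 11)*((2*(-4)*(-13 - 6 + 20) + 5*4*1**2)/1**2))*1 = (13*(1*(2*(-4)*1 + 5*4*1)))*1 = (13*(1*(-8 + 20)))*1 = (13*(1*12))*1 = (13*12)*1 = 156*1 = 156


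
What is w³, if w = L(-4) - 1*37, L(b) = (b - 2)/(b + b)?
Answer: -3048625/64 ≈ -47635.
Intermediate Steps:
L(b) = (-2 + b)/(2*b) (L(b) = (-2 + b)/((2*b)) = (-2 + b)*(1/(2*b)) = (-2 + b)/(2*b))
w = -145/4 (w = (½)*(-2 - 4)/(-4) - 1*37 = (½)*(-¼)*(-6) - 37 = ¾ - 37 = -145/4 ≈ -36.250)
w³ = (-145/4)³ = -3048625/64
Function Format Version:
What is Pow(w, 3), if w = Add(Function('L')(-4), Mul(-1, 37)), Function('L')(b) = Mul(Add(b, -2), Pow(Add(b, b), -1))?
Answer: Rational(-3048625, 64) ≈ -47635.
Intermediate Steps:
Function('L')(b) = Mul(Rational(1, 2), Pow(b, -1), Add(-2, b)) (Function('L')(b) = Mul(Add(-2, b), Pow(Mul(2, b), -1)) = Mul(Add(-2, b), Mul(Rational(1, 2), Pow(b, -1))) = Mul(Rational(1, 2), Pow(b, -1), Add(-2, b)))
w = Rational(-145, 4) (w = Add(Mul(Rational(1, 2), Pow(-4, -1), Add(-2, -4)), Mul(-1, 37)) = Add(Mul(Rational(1, 2), Rational(-1, 4), -6), -37) = Add(Rational(3, 4), -37) = Rational(-145, 4) ≈ -36.250)
Pow(w, 3) = Pow(Rational(-145, 4), 3) = Rational(-3048625, 64)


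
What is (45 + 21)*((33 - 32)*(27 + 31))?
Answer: 3828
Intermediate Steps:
(45 + 21)*((33 - 32)*(27 + 31)) = 66*(1*58) = 66*58 = 3828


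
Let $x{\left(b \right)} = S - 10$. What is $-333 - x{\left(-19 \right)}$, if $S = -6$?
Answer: $-317$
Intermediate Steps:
$x{\left(b \right)} = -16$ ($x{\left(b \right)} = -6 - 10 = -16$)
$-333 - x{\left(-19 \right)} = -333 - -16 = -333 + 16 = -317$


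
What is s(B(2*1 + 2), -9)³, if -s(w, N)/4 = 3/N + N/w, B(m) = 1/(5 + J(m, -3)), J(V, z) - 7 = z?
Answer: 929714176/27 ≈ 3.4434e+7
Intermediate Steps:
J(V, z) = 7 + z
B(m) = ⅑ (B(m) = 1/(5 + (7 - 3)) = 1/(5 + 4) = 1/9 = ⅑)
s(w, N) = -12/N - 4*N/w (s(w, N) = -4*(3/N + N/w) = -12/N - 4*N/w)
s(B(2*1 + 2), -9)³ = (-12/(-9) - 4*(-9)/⅑)³ = (-12*(-⅑) - 4*(-9)*9)³ = (4/3 + 324)³ = (976/3)³ = 929714176/27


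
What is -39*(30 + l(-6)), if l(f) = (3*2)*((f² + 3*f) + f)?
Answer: -3978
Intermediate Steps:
l(f) = 6*f² + 24*f (l(f) = 6*(f² + 4*f) = 6*f² + 24*f)
-39*(30 + l(-6)) = -39*(30 + 6*(-6)*(4 - 6)) = -39*(30 + 6*(-6)*(-2)) = -39*(30 + 72) = -39*102 = -3978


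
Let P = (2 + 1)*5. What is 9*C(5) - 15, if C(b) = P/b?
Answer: 12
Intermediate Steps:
P = 15 (P = 3*5 = 15)
C(b) = 15/b
9*C(5) - 15 = 9*(15/5) - 15 = 9*(15*(⅕)) - 15 = 9*3 - 15 = 27 - 15 = 12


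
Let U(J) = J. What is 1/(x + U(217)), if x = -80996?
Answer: -1/80779 ≈ -1.2379e-5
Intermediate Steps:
1/(x + U(217)) = 1/(-80996 + 217) = 1/(-80779) = -1/80779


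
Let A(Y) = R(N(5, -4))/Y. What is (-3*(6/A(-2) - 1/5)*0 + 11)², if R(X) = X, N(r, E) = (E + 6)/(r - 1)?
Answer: 121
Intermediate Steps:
N(r, E) = (6 + E)/(-1 + r)
A(Y) = 1/(2*Y) (A(Y) = ((6 - 4)/(-1 + 5))/Y = (2/4)/Y = ((¼)*2)/Y = 1/(2*Y))
(-3*(6/A(-2) - 1/5)*0 + 11)² = (-3*(6/(((½)/(-2))) - 1/5)*0 + 11)² = (-3*(6/(((½)*(-½))) - 1*⅕)*0 + 11)² = (-3*(6/(-¼) - ⅕)*0 + 11)² = (-3*(6*(-4) - ⅕)*0 + 11)² = (-3*(-24 - ⅕)*0 + 11)² = (-3*(-121/5)*0 + 11)² = ((363/5)*0 + 11)² = (0 + 11)² = 11² = 121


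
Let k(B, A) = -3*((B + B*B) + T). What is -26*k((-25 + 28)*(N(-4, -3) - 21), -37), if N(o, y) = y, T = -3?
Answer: 398502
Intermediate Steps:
k(B, A) = 9 - 3*B - 3*B² (k(B, A) = -3*((B + B*B) - 3) = -3*((B + B²) - 3) = -3*(-3 + B + B²) = 9 - 3*B - 3*B²)
-26*k((-25 + 28)*(N(-4, -3) - 21), -37) = -26*(9 - 3*(-25 + 28)*(-3 - 21) - 3*(-25 + 28)²*(-3 - 21)²) = -26*(9 - 9*(-24) - 3*(3*(-24))²) = -26*(9 - 3*(-72) - 3*(-72)²) = -26*(9 + 216 - 3*5184) = -26*(9 + 216 - 15552) = -26*(-15327) = 398502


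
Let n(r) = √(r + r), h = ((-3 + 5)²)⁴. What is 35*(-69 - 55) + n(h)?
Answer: -4340 + 16*√2 ≈ -4317.4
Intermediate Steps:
h = 256 (h = (2²)⁴ = 4⁴ = 256)
n(r) = √2*√r (n(r) = √(2*r) = √2*√r)
35*(-69 - 55) + n(h) = 35*(-69 - 55) + √2*√256 = 35*(-124) + √2*16 = -4340 + 16*√2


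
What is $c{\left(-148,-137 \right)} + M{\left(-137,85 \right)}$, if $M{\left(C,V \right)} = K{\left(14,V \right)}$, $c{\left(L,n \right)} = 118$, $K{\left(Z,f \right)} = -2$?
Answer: $116$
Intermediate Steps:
$M{\left(C,V \right)} = -2$
$c{\left(-148,-137 \right)} + M{\left(-137,85 \right)} = 118 - 2 = 116$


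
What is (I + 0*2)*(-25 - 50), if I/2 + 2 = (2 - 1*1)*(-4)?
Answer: 900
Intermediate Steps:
I = -12 (I = -4 + 2*((2 - 1*1)*(-4)) = -4 + 2*((2 - 1)*(-4)) = -4 + 2*(1*(-4)) = -4 + 2*(-4) = -4 - 8 = -12)
(I + 0*2)*(-25 - 50) = (-12 + 0*2)*(-25 - 50) = (-12 + 0)*(-75) = -12*(-75) = 900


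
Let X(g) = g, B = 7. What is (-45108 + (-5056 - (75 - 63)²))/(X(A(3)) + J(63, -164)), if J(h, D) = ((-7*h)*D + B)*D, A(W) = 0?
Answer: 12577/2965571 ≈ 0.0042410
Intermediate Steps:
J(h, D) = D*(7 - 7*D*h) (J(h, D) = ((-7*h)*D + 7)*D = (-7*D*h + 7)*D = (7 - 7*D*h)*D = D*(7 - 7*D*h))
(-45108 + (-5056 - (75 - 63)²))/(X(A(3)) + J(63, -164)) = (-45108 + (-5056 - (75 - 63)²))/(0 + 7*(-164)*(1 - 1*(-164)*63)) = (-45108 + (-5056 - 1*12²))/(0 + 7*(-164)*(1 + 10332)) = (-45108 + (-5056 - 1*144))/(0 + 7*(-164)*10333) = (-45108 + (-5056 - 144))/(0 - 11862284) = (-45108 - 5200)/(-11862284) = -50308*(-1/11862284) = 12577/2965571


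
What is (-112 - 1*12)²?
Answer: 15376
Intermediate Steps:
(-112 - 1*12)² = (-112 - 12)² = (-124)² = 15376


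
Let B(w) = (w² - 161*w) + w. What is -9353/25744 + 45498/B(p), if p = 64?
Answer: -12799639/1647616 ≈ -7.7686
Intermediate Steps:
B(w) = w² - 160*w
-9353/25744 + 45498/B(p) = -9353/25744 + 45498/((64*(-160 + 64))) = -9353*1/25744 + 45498/((64*(-96))) = -9353/25744 + 45498/(-6144) = -9353/25744 + 45498*(-1/6144) = -9353/25744 - 7583/1024 = -12799639/1647616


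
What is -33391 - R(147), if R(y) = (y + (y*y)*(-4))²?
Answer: -7445824912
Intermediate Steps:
R(y) = (y - 4*y²)² (R(y) = (y + y²*(-4))² = (y - 4*y²)²)
-33391 - R(147) = -33391 - 147²*(-1 + 4*147)² = -33391 - 21609*(-1 + 588)² = -33391 - 21609*587² = -33391 - 21609*344569 = -33391 - 1*7445791521 = -33391 - 7445791521 = -7445824912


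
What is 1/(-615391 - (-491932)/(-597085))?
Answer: -597085/367441227167 ≈ -1.6250e-6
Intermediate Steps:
1/(-615391 - (-491932)/(-597085)) = 1/(-615391 - (-491932)*(-1)/597085) = 1/(-615391 - 1*491932/597085) = 1/(-615391 - 491932/597085) = 1/(-367441227167/597085) = -597085/367441227167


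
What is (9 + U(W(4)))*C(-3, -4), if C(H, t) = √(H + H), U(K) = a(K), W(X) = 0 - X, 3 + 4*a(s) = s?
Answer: 29*I*√6/4 ≈ 17.759*I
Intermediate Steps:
a(s) = -¾ + s/4
W(X) = -X
U(K) = -¾ + K/4
C(H, t) = √2*√H (C(H, t) = √(2*H) = √2*√H)
(9 + U(W(4)))*C(-3, -4) = (9 + (-¾ + (-1*4)/4))*(√2*√(-3)) = (9 + (-¾ + (¼)*(-4)))*(√2*(I*√3)) = (9 + (-¾ - 1))*(I*√6) = (9 - 7/4)*(I*√6) = 29*(I*√6)/4 = 29*I*√6/4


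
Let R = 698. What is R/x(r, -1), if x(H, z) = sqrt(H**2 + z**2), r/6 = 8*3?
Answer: 698*sqrt(20737)/20737 ≈ 4.8471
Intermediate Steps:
r = 144 (r = 6*(8*3) = 6*24 = 144)
R/x(r, -1) = 698/(sqrt(144**2 + (-1)**2)) = 698/(sqrt(20736 + 1)) = 698/(sqrt(20737)) = 698*(sqrt(20737)/20737) = 698*sqrt(20737)/20737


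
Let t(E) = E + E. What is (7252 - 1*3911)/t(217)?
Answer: 3341/434 ≈ 7.6982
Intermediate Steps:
t(E) = 2*E
(7252 - 1*3911)/t(217) = (7252 - 1*3911)/((2*217)) = (7252 - 3911)/434 = 3341*(1/434) = 3341/434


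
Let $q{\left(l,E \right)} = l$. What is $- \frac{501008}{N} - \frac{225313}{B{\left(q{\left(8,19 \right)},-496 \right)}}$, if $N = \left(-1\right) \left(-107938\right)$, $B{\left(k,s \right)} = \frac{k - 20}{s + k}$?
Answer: $- \frac{1483510661746}{161907} \approx -9.1627 \cdot 10^{6}$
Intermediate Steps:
$B{\left(k,s \right)} = \frac{-20 + k}{k + s}$
$N = 107938$
$- \frac{501008}{N} - \frac{225313}{B{\left(q{\left(8,19 \right)},-496 \right)}} = - \frac{501008}{107938} - \frac{225313}{\frac{1}{8 - 496} \left(-20 + 8\right)} = \left(-501008\right) \frac{1}{107938} - \frac{225313}{\frac{1}{-488} \left(-12\right)} = - \frac{250504}{53969} - \frac{225313}{\left(- \frac{1}{488}\right) \left(-12\right)} = - \frac{250504}{53969} - \frac{225313}{\frac{3}{122}} = - \frac{250504}{53969} - \frac{27488186}{3} = - \frac{1483510661746}{161907}$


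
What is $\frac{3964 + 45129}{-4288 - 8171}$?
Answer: $- \frac{49093}{12459} \approx -3.9404$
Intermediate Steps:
$\frac{3964 + 45129}{-4288 - 8171} = \frac{49093}{-12459} = 49093 \left(- \frac{1}{12459}\right) = - \frac{49093}{12459}$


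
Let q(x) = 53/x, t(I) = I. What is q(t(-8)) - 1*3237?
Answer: -25949/8 ≈ -3243.6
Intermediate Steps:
q(t(-8)) - 1*3237 = 53/(-8) - 1*3237 = 53*(-⅛) - 3237 = -53/8 - 3237 = -25949/8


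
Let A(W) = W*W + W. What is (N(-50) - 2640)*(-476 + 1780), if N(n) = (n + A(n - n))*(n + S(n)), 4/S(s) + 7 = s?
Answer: -10145120/57 ≈ -1.7798e+5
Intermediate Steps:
S(s) = 4/(-7 + s)
A(W) = W + W² (A(W) = W² + W = W + W²)
N(n) = n*(n + 4/(-7 + n)) (N(n) = (n + (n - n)*(1 + (n - n)))*(n + 4/(-7 + n)) = (n + 0*(1 + 0))*(n + 4/(-7 + n)) = (n + 0*1)*(n + 4/(-7 + n)) = (n + 0)*(n + 4/(-7 + n)) = n*(n + 4/(-7 + n)))
(N(-50) - 2640)*(-476 + 1780) = (-50*(4 - 50*(-7 - 50))/(-7 - 50) - 2640)*(-476 + 1780) = (-50*(4 - 50*(-57))/(-57) - 2640)*1304 = (-50*(-1/57)*(4 + 2850) - 2640)*1304 = (-50*(-1/57)*2854 - 2640)*1304 = (142700/57 - 2640)*1304 = -7780/57*1304 = -10145120/57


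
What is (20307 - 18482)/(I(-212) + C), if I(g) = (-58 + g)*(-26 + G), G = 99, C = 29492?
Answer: 25/134 ≈ 0.18657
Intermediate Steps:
I(g) = -4234 + 73*g (I(g) = (-58 + g)*(-26 + 99) = (-58 + g)*73 = -4234 + 73*g)
(20307 - 18482)/(I(-212) + C) = (20307 - 18482)/((-4234 + 73*(-212)) + 29492) = 1825/((-4234 - 15476) + 29492) = 1825/(-19710 + 29492) = 1825/9782 = 1825*(1/9782) = 25/134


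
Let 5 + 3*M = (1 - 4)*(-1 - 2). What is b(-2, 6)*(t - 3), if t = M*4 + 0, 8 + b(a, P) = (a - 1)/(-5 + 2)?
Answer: -49/3 ≈ -16.333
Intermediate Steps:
M = 4/3 (M = -5/3 + ((1 - 4)*(-1 - 2))/3 = -5/3 + (-3*(-3))/3 = -5/3 + (⅓)*9 = -5/3 + 3 = 4/3 ≈ 1.3333)
b(a, P) = -23/3 - a/3 (b(a, P) = -8 + (a - 1)/(-5 + 2) = -8 + (-1 + a)/(-3) = -8 + (-1 + a)*(-⅓) = -8 + (⅓ - a/3) = -23/3 - a/3)
t = 16/3 (t = (4/3)*4 + 0 = 16/3 + 0 = 16/3 ≈ 5.3333)
b(-2, 6)*(t - 3) = (-23/3 - ⅓*(-2))*(16/3 - 3) = (-23/3 + ⅔)*(7/3) = -7*7/3 = -49/3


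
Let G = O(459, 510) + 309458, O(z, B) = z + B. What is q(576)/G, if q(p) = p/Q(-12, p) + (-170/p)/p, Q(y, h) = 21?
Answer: 31849901/360472799232 ≈ 8.8356e-5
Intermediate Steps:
O(z, B) = B + z
G = 310427 (G = (510 + 459) + 309458 = 969 + 309458 = 310427)
q(p) = -170/p**2 + p/21 (q(p) = p/21 + (-170/p)/p = p*(1/21) - 170/p**2 = p/21 - 170/p**2 = -170/p**2 + p/21)
q(576)/G = (-170/576**2 + (1/21)*576)/310427 = (-170*1/331776 + 192/7)*(1/310427) = (-85/165888 + 192/7)*(1/310427) = (31849901/1161216)*(1/310427) = 31849901/360472799232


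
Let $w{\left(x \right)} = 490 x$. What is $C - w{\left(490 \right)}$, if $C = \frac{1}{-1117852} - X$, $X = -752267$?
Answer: $\frac{572526905283}{1117852} \approx 5.1217 \cdot 10^{5}$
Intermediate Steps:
$C = \frac{840923170483}{1117852}$ ($C = \frac{1}{-1117852} - -752267 = - \frac{1}{1117852} + 752267 = \frac{840923170483}{1117852} \approx 7.5227 \cdot 10^{5}$)
$C - w{\left(490 \right)} = \frac{840923170483}{1117852} - 490 \cdot 490 = \frac{840923170483}{1117852} - 240100 = \frac{572526905283}{1117852}$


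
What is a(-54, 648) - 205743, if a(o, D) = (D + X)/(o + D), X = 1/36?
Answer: -4399584983/21384 ≈ -2.0574e+5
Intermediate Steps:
X = 1/36 ≈ 0.027778
a(o, D) = (1/36 + D)/(D + o) (a(o, D) = (D + 1/36)/(o + D) = (1/36 + D)/(D + o))
a(-54, 648) - 205743 = (1/36 + 648)/(648 - 54) - 205743 = (23329/36)/594 - 205743 = (1/594)*(23329/36) - 205743 = 23329/21384 - 205743 = -4399584983/21384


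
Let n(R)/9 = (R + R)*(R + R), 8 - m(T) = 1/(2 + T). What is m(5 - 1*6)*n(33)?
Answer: 274428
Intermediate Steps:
m(T) = 8 - 1/(2 + T)
n(R) = 36*R**2 (n(R) = 9*((R + R)*(R + R)) = 9*((2*R)*(2*R)) = 9*(4*R**2) = 36*R**2)
m(5 - 1*6)*n(33) = ((15 + 8*(5 - 1*6))/(2 + (5 - 1*6)))*(36*33**2) = ((15 + 8*(5 - 6))/(2 + (5 - 6)))*(36*1089) = ((15 + 8*(-1))/(2 - 1))*39204 = ((15 - 8)/1)*39204 = (1*7)*39204 = 7*39204 = 274428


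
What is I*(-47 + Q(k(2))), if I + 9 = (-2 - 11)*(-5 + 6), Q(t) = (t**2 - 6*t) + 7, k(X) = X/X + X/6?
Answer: 9152/9 ≈ 1016.9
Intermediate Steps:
k(X) = 1 + X/6 (k(X) = 1 + X*(1/6) = 1 + X/6)
Q(t) = 7 + t**2 - 6*t
I = -22 (I = -9 + (-2 - 11)*(-5 + 6) = -9 - 13*1 = -9 - 13 = -22)
I*(-47 + Q(k(2))) = -22*(-47 + (7 + (1 + (1/6)*2)**2 - 6*(1 + (1/6)*2))) = -22*(-47 + (7 + (1 + 1/3)**2 - 6*(1 + 1/3))) = -22*(-47 + (7 + (4/3)**2 - 6*4/3)) = -22*(-47 + (7 + 16/9 - 8)) = -22*(-47 + 7/9) = -22*(-416/9) = 9152/9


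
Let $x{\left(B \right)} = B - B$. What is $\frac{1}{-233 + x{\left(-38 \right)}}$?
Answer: $- \frac{1}{233} \approx -0.0042918$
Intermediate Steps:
$x{\left(B \right)} = 0$
$\frac{1}{-233 + x{\left(-38 \right)}} = \frac{1}{-233 + 0} = \frac{1}{-233} = - \frac{1}{233}$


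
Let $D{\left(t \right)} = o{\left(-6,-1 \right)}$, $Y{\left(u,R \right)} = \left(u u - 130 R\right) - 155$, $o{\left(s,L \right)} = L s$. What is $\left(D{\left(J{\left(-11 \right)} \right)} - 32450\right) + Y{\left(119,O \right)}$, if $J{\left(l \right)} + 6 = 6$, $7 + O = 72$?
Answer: $-26888$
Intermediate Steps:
$O = 65$ ($O = -7 + 72 = 65$)
$Y{\left(u,R \right)} = -155 + u^{2} - 130 R$ ($Y{\left(u,R \right)} = \left(u^{2} - 130 R\right) - 155 = -155 + u^{2} - 130 R$)
$J{\left(l \right)} = 0$ ($J{\left(l \right)} = -6 + 6 = 0$)
$D{\left(t \right)} = 6$ ($D{\left(t \right)} = \left(-1\right) \left(-6\right) = 6$)
$\left(D{\left(J{\left(-11 \right)} \right)} - 32450\right) + Y{\left(119,O \right)} = \left(6 - 32450\right) - \left(8605 - 14161\right) = -32444 - -5556 = -32444 + 5556 = -26888$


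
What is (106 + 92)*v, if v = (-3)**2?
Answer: 1782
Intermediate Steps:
v = 9
(106 + 92)*v = (106 + 92)*9 = 198*9 = 1782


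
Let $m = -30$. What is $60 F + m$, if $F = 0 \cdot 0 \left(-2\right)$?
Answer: $-30$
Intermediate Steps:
$F = 0$ ($F = 0 \left(-2\right) = 0$)
$60 F + m = 60 \cdot 0 - 30 = 0 - 30 = -30$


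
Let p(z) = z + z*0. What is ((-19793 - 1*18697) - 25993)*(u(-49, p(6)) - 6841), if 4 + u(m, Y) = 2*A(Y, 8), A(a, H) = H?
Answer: 440354407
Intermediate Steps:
p(z) = z (p(z) = z + 0 = z)
u(m, Y) = 12 (u(m, Y) = -4 + 2*8 = -4 + 16 = 12)
((-19793 - 1*18697) - 25993)*(u(-49, p(6)) - 6841) = ((-19793 - 1*18697) - 25993)*(12 - 6841) = ((-19793 - 18697) - 25993)*(-6829) = (-38490 - 25993)*(-6829) = -64483*(-6829) = 440354407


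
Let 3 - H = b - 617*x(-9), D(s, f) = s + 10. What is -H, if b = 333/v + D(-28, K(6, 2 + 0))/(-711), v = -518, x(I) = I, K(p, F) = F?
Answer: 6137617/1106 ≈ 5549.4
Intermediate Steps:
D(s, f) = 10 + s
b = -683/1106 (b = 333/(-518) + (10 - 28)/(-711) = 333*(-1/518) - 18*(-1/711) = -9/14 + 2/79 = -683/1106 ≈ -0.61754)
H = -6137617/1106 (H = 3 - (-683/1106 - 617*(-9)) = 3 - (-683/1106 + 5553) = 3 - 1*6140935/1106 = 3 - 6140935/1106 = -6137617/1106 ≈ -5549.4)
-H = -1*(-6137617/1106) = 6137617/1106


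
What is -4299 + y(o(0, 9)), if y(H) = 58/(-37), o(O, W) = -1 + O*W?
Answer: -159121/37 ≈ -4300.6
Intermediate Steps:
y(H) = -58/37 (y(H) = 58*(-1/37) = -58/37)
-4299 + y(o(0, 9)) = -4299 - 58/37 = -159121/37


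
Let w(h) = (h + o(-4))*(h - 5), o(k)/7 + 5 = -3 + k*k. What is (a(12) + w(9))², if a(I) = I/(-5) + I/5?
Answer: 67600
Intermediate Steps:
o(k) = -56 + 7*k² (o(k) = -35 + 7*(-3 + k*k) = -35 + 7*(-3 + k²) = -35 + (-21 + 7*k²) = -56 + 7*k²)
a(I) = 0 (a(I) = I*(-⅕) + I*(⅕) = -I/5 + I/5 = 0)
w(h) = (-5 + h)*(56 + h) (w(h) = (h + (-56 + 7*(-4)²))*(h - 5) = (h + (-56 + 7*16))*(-5 + h) = (h + (-56 + 112))*(-5 + h) = (h + 56)*(-5 + h) = (56 + h)*(-5 + h) = (-5 + h)*(56 + h))
(a(12) + w(9))² = (0 + (-280 + 9² + 51*9))² = (0 + (-280 + 81 + 459))² = (0 + 260)² = 260² = 67600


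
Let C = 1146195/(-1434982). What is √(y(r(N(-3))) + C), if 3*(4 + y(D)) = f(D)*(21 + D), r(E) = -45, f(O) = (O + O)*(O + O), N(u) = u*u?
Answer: I*√133444313915549986/1434982 ≈ 254.57*I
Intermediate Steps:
N(u) = u²
f(O) = 4*O² (f(O) = (2*O)*(2*O) = 4*O²)
y(D) = -4 + 4*D²*(21 + D)/3 (y(D) = -4 + ((4*D²)*(21 + D))/3 = -4 + (4*D²*(21 + D))/3 = -4 + 4*D²*(21 + D)/3)
C = -1146195/1434982 (C = 1146195*(-1/1434982) = -1146195/1434982 ≈ -0.79875)
√(y(r(N(-3))) + C) = √((-4 + 28*(-45)² + (4/3)*(-45)³) - 1146195/1434982) = √((-4 + 28*2025 + (4/3)*(-91125)) - 1146195/1434982) = √((-4 + 56700 - 121500) - 1146195/1434982) = √(-64804 - 1146195/1434982) = √(-92993719723/1434982) = I*√133444313915549986/1434982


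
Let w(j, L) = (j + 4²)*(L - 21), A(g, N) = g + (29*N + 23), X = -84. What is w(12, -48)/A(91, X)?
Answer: 322/387 ≈ 0.83204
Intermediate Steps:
A(g, N) = 23 + g + 29*N (A(g, N) = g + (23 + 29*N) = 23 + g + 29*N)
w(j, L) = (-21 + L)*(16 + j) (w(j, L) = (j + 16)*(-21 + L) = (16 + j)*(-21 + L) = (-21 + L)*(16 + j))
w(12, -48)/A(91, X) = (-336 - 21*12 + 16*(-48) - 48*12)/(23 + 91 + 29*(-84)) = (-336 - 252 - 768 - 576)/(23 + 91 - 2436) = -1932/(-2322) = -1932*(-1/2322) = 322/387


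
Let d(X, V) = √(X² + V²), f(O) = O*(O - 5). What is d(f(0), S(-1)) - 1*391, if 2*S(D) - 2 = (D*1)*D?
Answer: -779/2 ≈ -389.50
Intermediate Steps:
S(D) = 1 + D²/2 (S(D) = 1 + ((D*1)*D)/2 = 1 + (D*D)/2 = 1 + D²/2)
f(O) = O*(-5 + O)
d(X, V) = √(V² + X²)
d(f(0), S(-1)) - 1*391 = √((1 + (½)*(-1)²)² + (0*(-5 + 0))²) - 1*391 = √((1 + (½)*1)² + (0*(-5))²) - 391 = √((1 + ½)² + 0²) - 391 = √((3/2)² + 0) - 391 = √(9/4 + 0) - 391 = √(9/4) - 391 = 3/2 - 391 = -779/2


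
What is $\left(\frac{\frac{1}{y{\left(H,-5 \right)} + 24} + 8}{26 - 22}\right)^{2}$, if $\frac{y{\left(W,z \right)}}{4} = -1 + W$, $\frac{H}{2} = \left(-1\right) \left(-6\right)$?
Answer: $\frac{297025}{73984} \approx 4.0147$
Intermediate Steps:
$H = 12$ ($H = 2 \left(\left(-1\right) \left(-6\right)\right) = 2 \cdot 6 = 12$)
$y{\left(W,z \right)} = -4 + 4 W$ ($y{\left(W,z \right)} = 4 \left(-1 + W\right) = -4 + 4 W$)
$\left(\frac{\frac{1}{y{\left(H,-5 \right)} + 24} + 8}{26 - 22}\right)^{2} = \left(\frac{\frac{1}{\left(-4 + 4 \cdot 12\right) + 24} + 8}{26 - 22}\right)^{2} = \left(\frac{\frac{1}{\left(-4 + 48\right) + 24} + 8}{4}\right)^{2} = \left(\left(\frac{1}{44 + 24} + 8\right) \frac{1}{4}\right)^{2} = \left(\left(\frac{1}{68} + 8\right) \frac{1}{4}\right)^{2} = \left(\frac{545}{68} \cdot \frac{1}{4}\right)^{2} = \left(\frac{545}{272}\right)^{2} = \frac{297025}{73984}$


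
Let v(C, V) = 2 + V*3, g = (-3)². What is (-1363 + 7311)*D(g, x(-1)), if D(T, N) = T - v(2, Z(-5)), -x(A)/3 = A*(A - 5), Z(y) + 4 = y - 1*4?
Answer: 273608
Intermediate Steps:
Z(y) = -8 + y (Z(y) = -4 + (y - 1*4) = -4 + (y - 4) = -4 + (-4 + y) = -8 + y)
x(A) = -3*A*(-5 + A) (x(A) = -3*A*(A - 5) = -3*A*(-5 + A))
g = 9
v(C, V) = 2 + 3*V
D(T, N) = 37 + T (D(T, N) = T - (2 + 3*(-8 - 5)) = T - (2 + 3*(-13)) = T - (2 - 39) = T - 1*(-37) = T + 37 = 37 + T)
(-1363 + 7311)*D(g, x(-1)) = (-1363 + 7311)*(37 + 9) = 5948*46 = 273608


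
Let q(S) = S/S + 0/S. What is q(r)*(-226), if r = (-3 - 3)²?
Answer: -226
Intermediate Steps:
r = 36 (r = (-6)² = 36)
q(S) = 1 (q(S) = 1 + 0 = 1)
q(r)*(-226) = 1*(-226) = -226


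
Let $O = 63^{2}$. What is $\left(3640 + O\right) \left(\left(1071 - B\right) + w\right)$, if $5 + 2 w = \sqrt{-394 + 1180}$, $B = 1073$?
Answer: $- \frac{68481}{2} + \frac{7609 \sqrt{786}}{2} \approx 72421.0$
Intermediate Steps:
$O = 3969$
$w = - \frac{5}{2} + \frac{\sqrt{786}}{2}$ ($w = - \frac{5}{2} + \frac{\sqrt{-394 + 1180}}{2} = - \frac{5}{2} + \frac{\sqrt{786}}{2} \approx 11.518$)
$\left(3640 + O\right) \left(\left(1071 - B\right) + w\right) = \left(3640 + 3969\right) \left(\left(1071 - 1073\right) - \left(\frac{5}{2} - \frac{\sqrt{786}}{2}\right)\right) = 7609 \left(\left(1071 - 1073\right) - \left(\frac{5}{2} - \frac{\sqrt{786}}{2}\right)\right) = 7609 \left(-2 - \left(\frac{5}{2} - \frac{\sqrt{786}}{2}\right)\right) = 7609 \left(- \frac{9}{2} + \frac{\sqrt{786}}{2}\right) = - \frac{68481}{2} + \frac{7609 \sqrt{786}}{2}$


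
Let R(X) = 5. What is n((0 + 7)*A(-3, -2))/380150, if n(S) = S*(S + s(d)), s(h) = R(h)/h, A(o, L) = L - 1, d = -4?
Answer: 1869/1520600 ≈ 0.0012291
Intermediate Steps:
A(o, L) = -1 + L
s(h) = 5/h
n(S) = S*(-5/4 + S) (n(S) = S*(S + 5/(-4)) = S*(S + 5*(-1/4)) = S*(S - 5/4) = S*(-5/4 + S))
n((0 + 7)*A(-3, -2))/380150 = (((0 + 7)*(-1 - 2))*(-5 + 4*((0 + 7)*(-1 - 2)))/4)/380150 = ((7*(-3))*(-5 + 4*(7*(-3)))/4)*(1/380150) = ((1/4)*(-21)*(-5 + 4*(-21)))*(1/380150) = ((1/4)*(-21)*(-5 - 84))*(1/380150) = ((1/4)*(-21)*(-89))*(1/380150) = (1869/4)*(1/380150) = 1869/1520600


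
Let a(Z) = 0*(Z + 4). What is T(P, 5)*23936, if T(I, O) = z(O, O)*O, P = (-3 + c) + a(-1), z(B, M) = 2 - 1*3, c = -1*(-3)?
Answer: -119680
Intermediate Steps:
c = 3
z(B, M) = -1 (z(B, M) = 2 - 3 = -1)
a(Z) = 0 (a(Z) = 0*(4 + Z) = 0)
P = 0 (P = (-3 + 3) + 0 = 0 + 0 = 0)
T(I, O) = -O
T(P, 5)*23936 = -1*5*23936 = -5*23936 = -119680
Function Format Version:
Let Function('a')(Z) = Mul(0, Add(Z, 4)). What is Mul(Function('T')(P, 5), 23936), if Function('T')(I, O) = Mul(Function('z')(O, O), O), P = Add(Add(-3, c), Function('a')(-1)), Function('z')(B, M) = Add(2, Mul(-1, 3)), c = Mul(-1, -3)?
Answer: -119680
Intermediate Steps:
c = 3
Function('z')(B, M) = -1 (Function('z')(B, M) = Add(2, -3) = -1)
Function('a')(Z) = 0 (Function('a')(Z) = Mul(0, Add(4, Z)) = 0)
P = 0 (P = Add(Add(-3, 3), 0) = Add(0, 0) = 0)
Function('T')(I, O) = Mul(-1, O)
Mul(Function('T')(P, 5), 23936) = Mul(Mul(-1, 5), 23936) = Mul(-5, 23936) = -119680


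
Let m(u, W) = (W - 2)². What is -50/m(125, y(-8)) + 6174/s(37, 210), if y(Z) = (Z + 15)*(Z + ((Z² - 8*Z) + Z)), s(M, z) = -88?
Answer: -471944197/6726764 ≈ -70.159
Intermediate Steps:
y(Z) = (15 + Z)*(Z² - 6*Z) (y(Z) = (15 + Z)*(Z + (Z² - 7*Z)) = (15 + Z)*(Z² - 6*Z))
m(u, W) = (-2 + W)²
-50/m(125, y(-8)) + 6174/s(37, 210) = -50/(-2 - 8*(-90 + (-8)² + 9*(-8)))² + 6174/(-88) = -50/(-2 - 8*(-90 + 64 - 72))² + 6174*(-1/88) = -50/(-2 - 8*(-98))² - 3087/44 = -50/(-2 + 784)² - 3087/44 = -50/(782²) - 3087/44 = -50/611524 - 3087/44 = -50*1/611524 - 3087/44 = -25/305762 - 3087/44 = -471944197/6726764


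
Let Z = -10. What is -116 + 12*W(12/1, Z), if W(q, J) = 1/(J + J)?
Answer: -583/5 ≈ -116.60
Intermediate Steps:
W(q, J) = 1/(2*J)
-116 + 12*W(12/1, Z) = -116 + 12*((1/2)/(-10)) = -116 + 12*((1/2)*(-1/10)) = -116 + 12*(-1/20) = -116 - 3/5 = -583/5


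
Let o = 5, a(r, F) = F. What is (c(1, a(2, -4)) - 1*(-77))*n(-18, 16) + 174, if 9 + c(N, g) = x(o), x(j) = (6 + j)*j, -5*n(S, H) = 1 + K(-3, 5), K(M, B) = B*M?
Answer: 2592/5 ≈ 518.40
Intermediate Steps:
n(S, H) = 14/5 (n(S, H) = -(1 + 5*(-3))/5 = -(1 - 15)/5 = -1/5*(-14) = 14/5)
x(j) = j*(6 + j)
c(N, g) = 46 (c(N, g) = -9 + 5*(6 + 5) = -9 + 5*11 = -9 + 55 = 46)
(c(1, a(2, -4)) - 1*(-77))*n(-18, 16) + 174 = (46 - 1*(-77))*(14/5) + 174 = (46 + 77)*(14/5) + 174 = 123*(14/5) + 174 = 1722/5 + 174 = 2592/5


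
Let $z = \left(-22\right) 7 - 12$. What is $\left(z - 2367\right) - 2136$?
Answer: $-4669$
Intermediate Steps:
$z = -166$ ($z = -154 - 12 = -166$)
$\left(z - 2367\right) - 2136 = \left(-166 - 2367\right) - 2136 = -2533 - 2136 = -4669$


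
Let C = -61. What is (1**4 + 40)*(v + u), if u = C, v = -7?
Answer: -2788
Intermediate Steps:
u = -61
(1**4 + 40)*(v + u) = (1**4 + 40)*(-7 - 61) = (1 + 40)*(-68) = 41*(-68) = -2788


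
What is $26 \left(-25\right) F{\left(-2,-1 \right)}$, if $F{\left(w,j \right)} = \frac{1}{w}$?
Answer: $325$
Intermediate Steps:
$26 \left(-25\right) F{\left(-2,-1 \right)} = \frac{26 \left(-25\right)}{-2} = \left(-650\right) \left(- \frac{1}{2}\right) = 325$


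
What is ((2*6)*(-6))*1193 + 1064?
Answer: -84832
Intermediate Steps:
((2*6)*(-6))*1193 + 1064 = (12*(-6))*1193 + 1064 = -72*1193 + 1064 = -85896 + 1064 = -84832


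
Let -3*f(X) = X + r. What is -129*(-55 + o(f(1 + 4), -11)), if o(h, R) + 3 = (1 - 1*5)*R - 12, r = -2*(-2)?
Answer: 3354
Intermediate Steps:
r = 4
f(X) = -4/3 - X/3 (f(X) = -(X + 4)/3 = -(4 + X)/3 = -4/3 - X/3)
o(h, R) = -15 - 4*R (o(h, R) = -3 + ((1 - 1*5)*R - 12) = -3 + ((1 - 5)*R - 12) = -3 + (-4*R - 12) = -3 + (-12 - 4*R) = -15 - 4*R)
-129*(-55 + o(f(1 + 4), -11)) = -129*(-55 + (-15 - 4*(-11))) = -129*(-55 + (-15 + 44)) = -129*(-55 + 29) = -129*(-26) = 3354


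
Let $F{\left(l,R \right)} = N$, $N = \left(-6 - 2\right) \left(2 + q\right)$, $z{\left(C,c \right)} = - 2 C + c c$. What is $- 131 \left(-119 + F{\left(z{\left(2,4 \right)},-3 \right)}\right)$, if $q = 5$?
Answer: $22925$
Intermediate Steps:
$z{\left(C,c \right)} = c^{2} - 2 C$ ($z{\left(C,c \right)} = - 2 C + c^{2} = c^{2} - 2 C$)
$N = -56$ ($N = \left(-6 - 2\right) \left(2 + 5\right) = \left(-8\right) 7 = -56$)
$F{\left(l,R \right)} = -56$
$- 131 \left(-119 + F{\left(z{\left(2,4 \right)},-3 \right)}\right) = - 131 \left(-119 - 56\right) = \left(-131\right) \left(-175\right) = 22925$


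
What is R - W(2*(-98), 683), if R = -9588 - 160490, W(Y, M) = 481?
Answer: -170559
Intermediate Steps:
R = -170078
R - W(2*(-98), 683) = -170078 - 1*481 = -170078 - 481 = -170559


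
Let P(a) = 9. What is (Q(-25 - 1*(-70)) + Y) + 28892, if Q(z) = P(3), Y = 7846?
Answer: 36747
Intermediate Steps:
Q(z) = 9
(Q(-25 - 1*(-70)) + Y) + 28892 = (9 + 7846) + 28892 = 7855 + 28892 = 36747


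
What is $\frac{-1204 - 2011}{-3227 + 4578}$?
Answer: $- \frac{3215}{1351} \approx -2.3797$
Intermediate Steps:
$\frac{-1204 - 2011}{-3227 + 4578} = - \frac{3215}{1351}$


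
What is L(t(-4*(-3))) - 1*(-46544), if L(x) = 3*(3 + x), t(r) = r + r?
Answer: 46625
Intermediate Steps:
t(r) = 2*r
L(x) = 9 + 3*x
L(t(-4*(-3))) - 1*(-46544) = (9 + 3*(2*(-4*(-3)))) - 1*(-46544) = (9 + 3*(2*12)) + 46544 = (9 + 3*24) + 46544 = (9 + 72) + 46544 = 81 + 46544 = 46625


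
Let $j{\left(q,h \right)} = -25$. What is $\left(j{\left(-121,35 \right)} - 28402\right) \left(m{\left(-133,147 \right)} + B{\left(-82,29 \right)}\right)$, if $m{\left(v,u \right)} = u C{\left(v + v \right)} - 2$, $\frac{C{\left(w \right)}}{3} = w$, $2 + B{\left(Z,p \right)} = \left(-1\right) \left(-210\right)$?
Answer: $3328801700$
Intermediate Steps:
$B{\left(Z,p \right)} = 208$ ($B{\left(Z,p \right)} = -2 - -210 = -2 + 210 = 208$)
$C{\left(w \right)} = 3 w$
$m{\left(v,u \right)} = -2 + 6 u v$ ($m{\left(v,u \right)} = u 3 \left(v + v\right) - 2 = u 3 \cdot 2 v - 2 = u 6 v - 2 = 6 u v - 2 = -2 + 6 u v$)
$\left(j{\left(-121,35 \right)} - 28402\right) \left(m{\left(-133,147 \right)} + B{\left(-82,29 \right)}\right) = \left(-25 - 28402\right) \left(\left(-2 + 6 \cdot 147 \left(-133\right)\right) + 208\right) = - 28427 \left(\left(-2 - 117306\right) + 208\right) = - 28427 \left(-117308 + 208\right) = \left(-28427\right) \left(-117100\right) = 3328801700$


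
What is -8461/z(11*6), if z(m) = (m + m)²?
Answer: -8461/17424 ≈ -0.48559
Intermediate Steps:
z(m) = 4*m² (z(m) = (2*m)² = 4*m²)
-8461/z(11*6) = -8461/(4*(11*6)²) = -8461/(4*66²) = -8461/(4*4356) = -8461/17424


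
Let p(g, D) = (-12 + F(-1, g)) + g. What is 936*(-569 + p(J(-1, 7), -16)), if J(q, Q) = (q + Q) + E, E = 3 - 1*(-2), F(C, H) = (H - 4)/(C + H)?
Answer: -2664324/5 ≈ -5.3287e+5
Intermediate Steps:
F(C, H) = (-4 + H)/(C + H)
E = 5 (E = 3 + 2 = 5)
J(q, Q) = 5 + Q + q (J(q, Q) = (q + Q) + 5 = (Q + q) + 5 = 5 + Q + q)
p(g, D) = -12 + g + (-4 + g)/(-1 + g) (p(g, D) = (-12 + (-4 + g)/(-1 + g)) + g = -12 + g + (-4 + g)/(-1 + g))
936*(-569 + p(J(-1, 7), -16)) = 936*(-569 + (8 + (5 + 7 - 1)**2 - 12*(5 + 7 - 1))/(-1 + (5 + 7 - 1))) = 936*(-569 + (8 + 11**2 - 12*11)/(-1 + 11)) = 936*(-569 + (8 + 121 - 132)/10) = 936*(-569 + (1/10)*(-3)) = 936*(-569 - 3/10) = 936*(-5693/10) = -2664324/5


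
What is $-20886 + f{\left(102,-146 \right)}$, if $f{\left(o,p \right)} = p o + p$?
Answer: $-35924$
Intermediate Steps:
$f{\left(o,p \right)} = p + o p$ ($f{\left(o,p \right)} = o p + p = p + o p$)
$-20886 + f{\left(102,-146 \right)} = -20886 - 146 \left(1 + 102\right) = -20886 - 15038 = -35924$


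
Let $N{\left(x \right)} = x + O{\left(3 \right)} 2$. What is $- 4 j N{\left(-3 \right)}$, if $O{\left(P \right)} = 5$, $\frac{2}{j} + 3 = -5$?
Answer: $7$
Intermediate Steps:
$j = - \frac{1}{4}$ ($j = \frac{2}{-3 - 5} = \frac{2}{-8} = 2 \left(- \frac{1}{8}\right) = - \frac{1}{4} \approx -0.25$)
$N{\left(x \right)} = 10 + x$ ($N{\left(x \right)} = x + 5 \cdot 2 = x + 10 = 10 + x$)
$- 4 j N{\left(-3 \right)} = \left(-4\right) \left(- \frac{1}{4}\right) \left(10 - 3\right) = 1 \cdot 7 = 7$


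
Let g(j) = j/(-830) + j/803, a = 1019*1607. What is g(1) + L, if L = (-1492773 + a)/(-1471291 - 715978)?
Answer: -13774576591/208256130830 ≈ -0.066142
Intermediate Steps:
a = 1637533
L = -20680/312467 (L = (-1492773 + 1637533)/(-1471291 - 715978) = 144760/(-2187269) = 144760*(-1/2187269) = -20680/312467 ≈ -0.066183)
g(j) = 27*j/666490 (g(j) = j*(-1/830) + j*(1/803) = -j/830 + j/803 = 27*j/666490)
g(1) + L = (27/666490)*1 - 20680/312467 = 27/666490 - 20680/312467 = -13774576591/208256130830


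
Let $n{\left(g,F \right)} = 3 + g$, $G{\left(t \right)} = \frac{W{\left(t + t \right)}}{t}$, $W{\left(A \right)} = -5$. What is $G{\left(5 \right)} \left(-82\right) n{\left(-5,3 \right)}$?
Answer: $-164$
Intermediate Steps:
$G{\left(t \right)} = - \frac{5}{t}$
$G{\left(5 \right)} \left(-82\right) n{\left(-5,3 \right)} = - \frac{5}{5} \left(-82\right) \left(3 - 5\right) = \left(-5\right) \frac{1}{5} \left(-82\right) \left(-2\right) = \left(-1\right) \left(-82\right) \left(-2\right) = 82 \left(-2\right) = -164$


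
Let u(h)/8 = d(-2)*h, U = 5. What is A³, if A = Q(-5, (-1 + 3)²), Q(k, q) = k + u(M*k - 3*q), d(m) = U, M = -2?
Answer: -614125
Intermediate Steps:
d(m) = 5
u(h) = 40*h (u(h) = 8*(5*h) = 40*h)
Q(k, q) = -120*q - 79*k (Q(k, q) = k + 40*(-2*k - 3*q) = k + 40*(-3*q - 2*k) = k + (-120*q - 80*k) = -120*q - 79*k)
A = -85 (A = -120*(-1 + 3)² - 79*(-5) = -120*2² + 395 = -120*4 + 395 = -480 + 395 = -85)
A³ = (-85)³ = -614125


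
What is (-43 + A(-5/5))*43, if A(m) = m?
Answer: -1892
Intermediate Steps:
(-43 + A(-5/5))*43 = (-43 - 5/5)*43 = (-43 - 5*⅕)*43 = (-43 - 1)*43 = -44*43 = -1892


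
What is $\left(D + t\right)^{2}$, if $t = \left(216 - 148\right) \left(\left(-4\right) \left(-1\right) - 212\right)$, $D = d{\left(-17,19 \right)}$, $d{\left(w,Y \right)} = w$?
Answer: $200533921$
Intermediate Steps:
$D = -17$
$t = -14144$ ($t = 68 \left(4 - 212\right) = 68 \left(-208\right) = -14144$)
$\left(D + t\right)^{2} = \left(-17 - 14144\right)^{2} = \left(-14161\right)^{2} = 200533921$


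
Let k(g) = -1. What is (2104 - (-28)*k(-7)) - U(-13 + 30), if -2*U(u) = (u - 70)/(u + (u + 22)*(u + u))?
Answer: 5576083/2686 ≈ 2076.0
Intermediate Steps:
U(u) = -(-70 + u)/(2*(u + 2*u*(22 + u))) (U(u) = -(u - 70)/(2*(u + (u + 22)*(u + u))) = -(-70 + u)/(2*(u + (22 + u)*(2*u))) = -(-70 + u)/(2*(u + 2*u*(22 + u))))
(2104 - (-28)*k(-7)) - U(-13 + 30) = (2104 - (-28)*(-1)) - (70 - (-13 + 30))/(2*(-13 + 30)*(45 + 2*(-13 + 30))) = (2104 - 1*28) - (70 - 1*17)/(2*17*(45 + 2*17)) = (2104 - 28) - (70 - 17)/(2*17*(45 + 34)) = 2076 - 53/(2*17*79) = 2076 - 1*53/2686 = 2076 - 53/2686 = 5576083/2686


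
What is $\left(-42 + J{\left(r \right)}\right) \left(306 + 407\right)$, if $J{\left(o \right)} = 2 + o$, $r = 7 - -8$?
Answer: $-17825$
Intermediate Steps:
$r = 15$ ($r = 7 + 8 = 15$)
$\left(-42 + J{\left(r \right)}\right) \left(306 + 407\right) = \left(-42 + \left(2 + 15\right)\right) \left(306 + 407\right) = \left(-42 + 17\right) 713 = \left(-25\right) 713 = -17825$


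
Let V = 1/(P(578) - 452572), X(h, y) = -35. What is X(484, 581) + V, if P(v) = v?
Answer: -15819791/451994 ≈ -35.000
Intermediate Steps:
V = -1/451994 (V = 1/(578 - 452572) = 1/(-451994) = -1/451994 ≈ -2.2124e-6)
X(484, 581) + V = -35 - 1/451994 = -15819791/451994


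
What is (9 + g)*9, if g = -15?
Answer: -54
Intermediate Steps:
(9 + g)*9 = (9 - 15)*9 = -6*9 = -54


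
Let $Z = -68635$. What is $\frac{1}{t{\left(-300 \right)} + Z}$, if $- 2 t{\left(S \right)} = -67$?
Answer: $- \frac{2}{137203} \approx -1.4577 \cdot 10^{-5}$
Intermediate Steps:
$t{\left(S \right)} = \frac{67}{2}$ ($t{\left(S \right)} = \left(- \frac{1}{2}\right) \left(-67\right) = \frac{67}{2}$)
$\frac{1}{t{\left(-300 \right)} + Z} = \frac{1}{\frac{67}{2} - 68635} = \frac{1}{- \frac{137203}{2}} = - \frac{2}{137203}$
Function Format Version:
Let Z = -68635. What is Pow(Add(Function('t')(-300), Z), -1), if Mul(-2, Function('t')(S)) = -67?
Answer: Rational(-2, 137203) ≈ -1.4577e-5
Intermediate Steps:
Function('t')(S) = Rational(67, 2) (Function('t')(S) = Mul(Rational(-1, 2), -67) = Rational(67, 2))
Pow(Add(Function('t')(-300), Z), -1) = Pow(Add(Rational(67, 2), -68635), -1) = Pow(Rational(-137203, 2), -1) = Rational(-2, 137203)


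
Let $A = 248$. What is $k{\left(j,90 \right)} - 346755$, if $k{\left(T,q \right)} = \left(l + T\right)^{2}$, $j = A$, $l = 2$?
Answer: $-284255$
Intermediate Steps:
$j = 248$
$k{\left(T,q \right)} = \left(2 + T\right)^{2}$
$k{\left(j,90 \right)} - 346755 = \left(2 + 248\right)^{2} - 346755 = 250^{2} - 346755 = 62500 - 346755 = -284255$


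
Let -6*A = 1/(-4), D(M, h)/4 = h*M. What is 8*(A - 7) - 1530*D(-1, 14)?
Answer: 256873/3 ≈ 85624.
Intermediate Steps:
D(M, h) = 4*M*h (D(M, h) = 4*(h*M) = 4*(M*h) = 4*M*h)
A = 1/24 (A = -1/6/(-4) = -1/6*(-1/4) = 1/24 ≈ 0.041667)
8*(A - 7) - 1530*D(-1, 14) = 8*(1/24 - 7) - 6120*(-1)*14 = 8*(-167/24) - 1530*(-56) = -167/3 + 85680 = 256873/3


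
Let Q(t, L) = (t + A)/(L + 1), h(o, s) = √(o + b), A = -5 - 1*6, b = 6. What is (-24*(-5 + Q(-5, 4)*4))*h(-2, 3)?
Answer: 4272/5 ≈ 854.40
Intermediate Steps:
A = -11 (A = -5 - 6 = -11)
h(o, s) = √(6 + o) (h(o, s) = √(o + 6) = √(6 + o))
Q(t, L) = (-11 + t)/(1 + L) (Q(t, L) = (t - 11)/(L + 1) = (-11 + t)/(1 + L))
(-24*(-5 + Q(-5, 4)*4))*h(-2, 3) = (-24*(-5 + ((-11 - 5)/(1 + 4))*4))*√(6 - 2) = (-24*(-5 + (-16/5)*4))*√4 = -24*(-5 + ((⅕)*(-16))*4)*2 = -24*(-5 - 16/5*4)*2 = -24*(-5 - 64/5)*2 = -24*(-89/5)*2 = (2136/5)*2 = 4272/5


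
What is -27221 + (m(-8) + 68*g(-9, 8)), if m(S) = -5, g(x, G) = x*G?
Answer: -32122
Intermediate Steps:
g(x, G) = G*x
-27221 + (m(-8) + 68*g(-9, 8)) = -27221 + (-5 + 68*(8*(-9))) = -27221 + (-5 + 68*(-72)) = -27221 + (-5 - 4896) = -27221 - 4901 = -32122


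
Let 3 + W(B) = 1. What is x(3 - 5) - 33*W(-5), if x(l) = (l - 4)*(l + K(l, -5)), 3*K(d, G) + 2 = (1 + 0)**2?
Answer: 80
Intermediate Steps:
W(B) = -2 (W(B) = -3 + 1 = -2)
K(d, G) = -1/3 (K(d, G) = -2/3 + (1 + 0)**2/3 = -2/3 + (1/3)*1**2 = -2/3 + (1/3)*1 = -2/3 + 1/3 = -1/3)
x(l) = (-4 + l)*(-1/3 + l) (x(l) = (l - 4)*(l - 1/3) = (-4 + l)*(-1/3 + l))
x(3 - 5) - 33*W(-5) = (4/3 + (3 - 5)**2 - 13*(3 - 5)/3) - 33*(-2) = (4/3 + (-2)**2 - 13/3*(-2)) + 66 = (4/3 + 4 + 26/3) + 66 = 14 + 66 = 80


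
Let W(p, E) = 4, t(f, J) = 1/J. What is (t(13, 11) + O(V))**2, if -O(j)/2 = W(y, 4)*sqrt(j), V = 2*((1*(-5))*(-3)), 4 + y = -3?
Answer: 232321/121 - 16*sqrt(30)/11 ≈ 1912.0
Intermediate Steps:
y = -7 (y = -4 - 3 = -7)
V = 30 (V = 2*(-5*(-3)) = 2*15 = 30)
O(j) = -8*sqrt(j)
(t(13, 11) + O(V))**2 = (1/11 - 8*sqrt(30))**2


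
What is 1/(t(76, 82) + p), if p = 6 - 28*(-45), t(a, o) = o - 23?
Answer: 1/1325 ≈ 0.00075472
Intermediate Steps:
t(a, o) = -23 + o
p = 1266 (p = 6 + 1260 = 1266)
1/(t(76, 82) + p) = 1/((-23 + 82) + 1266) = 1/(59 + 1266) = 1/1325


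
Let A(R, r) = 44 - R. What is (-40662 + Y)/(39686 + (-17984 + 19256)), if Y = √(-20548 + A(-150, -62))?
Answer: -20331/20479 + I*√20354/40958 ≈ -0.99277 + 0.0034833*I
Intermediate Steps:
Y = I*√20354 (Y = √(-20548 + (44 - 1*(-150))) = √(-20548 + (44 + 150)) = √(-20548 + 194) = √(-20354) = I*√20354 ≈ 142.67*I)
(-40662 + Y)/(39686 + (-17984 + 19256)) = (-40662 + I*√20354)/(39686 + (-17984 + 19256)) = (-40662 + I*√20354)/(39686 + 1272) = (-40662 + I*√20354)/40958 = (-40662 + I*√20354)*(1/40958) = -20331/20479 + I*√20354/40958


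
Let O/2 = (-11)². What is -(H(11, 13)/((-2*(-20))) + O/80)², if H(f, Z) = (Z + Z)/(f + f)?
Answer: -28224/3025 ≈ -9.3302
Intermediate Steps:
O = 242 (O = 2*(-11)² = 2*121 = 242)
H(f, Z) = Z/f (H(f, Z) = (2*Z)/((2*f)) = (2*Z)*(1/(2*f)) = Z/f)
-(H(11, 13)/((-2*(-20))) + O/80)² = -((13/11)/((-2*(-20))) + 242/80)² = -((13*(1/11))/40 + 242*(1/80))² = -((13/11)*(1/40) + 121/40)² = -(13/440 + 121/40)² = -(168/55)² = -1*28224/3025 = -28224/3025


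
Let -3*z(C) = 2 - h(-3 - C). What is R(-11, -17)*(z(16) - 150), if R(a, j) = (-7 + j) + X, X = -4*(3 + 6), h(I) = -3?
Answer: 9100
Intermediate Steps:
X = -36 (X = -4*9 = -36)
z(C) = -5/3 (z(C) = -(2 - 1*(-3))/3 = -(2 + 3)/3 = -⅓*5 = -5/3)
R(a, j) = -43 + j (R(a, j) = (-7 + j) - 36 = -43 + j)
R(-11, -17)*(z(16) - 150) = (-43 - 17)*(-5/3 - 150) = -60*(-455/3) = 9100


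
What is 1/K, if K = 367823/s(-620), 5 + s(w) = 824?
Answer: 819/367823 ≈ 0.0022266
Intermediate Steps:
s(w) = 819 (s(w) = -5 + 824 = 819)
K = 367823/819 ≈ 449.11
1/K = 1/(367823/819) = 819/367823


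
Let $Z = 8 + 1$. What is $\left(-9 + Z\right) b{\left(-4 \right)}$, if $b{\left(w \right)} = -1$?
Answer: $0$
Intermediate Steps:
$Z = 9$
$\left(-9 + Z\right) b{\left(-4 \right)} = \left(-9 + 9\right) \left(-1\right) = 0 \left(-1\right) = 0$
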